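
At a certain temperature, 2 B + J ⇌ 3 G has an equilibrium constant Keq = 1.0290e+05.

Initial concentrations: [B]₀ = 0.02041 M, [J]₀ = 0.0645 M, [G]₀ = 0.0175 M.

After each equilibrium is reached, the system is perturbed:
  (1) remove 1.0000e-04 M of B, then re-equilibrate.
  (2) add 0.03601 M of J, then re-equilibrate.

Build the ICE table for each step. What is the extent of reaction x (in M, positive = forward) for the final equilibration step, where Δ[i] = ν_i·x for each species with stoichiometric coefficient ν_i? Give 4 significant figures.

Q₀ = 0.1995 vs Keq = 1.0290e+05 ⇒ Q<K, forward
Step 1:
                   B          J          G
  I          0.02041     0.0645     0.0175
  C         -0.02027   -0.01013     0.0304
  E       1.4018e-04    0.05437     0.0479
  solve Keq expr → x = 0.01013; check Q = 1.0290e+05
Then remove 1.0000e-04 M of B.
Step 2:
                   B          J          G
  I       4.0184e-05    0.05437     0.0479
  C       9.9283e-05 4.9642e-05 -1.4892e-04
  E       1.3947e-04    0.05441    0.04776
  solve Keq expr → x = -4.9642e-05; check Q = 1.0290e+05
Then add 0.03601 M of J.
Step 3:
                   B          J          G
  I       1.3947e-04    0.09042    0.04776
  C       -3.1109e-05 -1.5555e-05 4.6664e-05
  E       1.0836e-04    0.09041     0.0478
  solve Keq expr → x = 1.5555e-05; check Q = 1.0290e+05

x = 1.5555e-05 M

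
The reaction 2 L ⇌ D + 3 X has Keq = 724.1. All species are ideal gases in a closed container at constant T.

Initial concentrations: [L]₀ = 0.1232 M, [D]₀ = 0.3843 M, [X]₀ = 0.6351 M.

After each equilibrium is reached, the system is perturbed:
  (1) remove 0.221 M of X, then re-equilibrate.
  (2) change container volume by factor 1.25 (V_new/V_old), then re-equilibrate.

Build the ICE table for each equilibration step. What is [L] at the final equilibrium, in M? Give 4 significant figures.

[L]_eq = 0.007082 M

Q₀ = 6.486 vs Keq = 724.1 ⇒ Q<K, forward
Step 1:
                    L           D           X
  Initial      0.1232      0.3843      0.6351
  Change      -0.1058     0.05291      0.1587
  Equil       0.01738      0.4372      0.7938
  solve Keq expr → x = 0.05291; check Q = 724.1
Then remove 0.221 M of X.
Step 2:
                    L           D           X
  Initial     0.01738      0.4372      0.5728
  Change    -0.006417    0.003208    0.009625
  Equil       0.01096      0.4404      0.5825
  solve Keq expr → x = 0.003208; check Q = 724.1
Then change container volume by factor 1.25 (V_new/V_old).
Step 3:
                    L           D           X
  Initial     0.00877      0.3523       0.466
  Change    -0.001688  8.4416e-04    0.002532
  Equil      0.007082      0.3532      0.4685
  solve Keq expr → x = 8.4416e-04; check Q = 724.1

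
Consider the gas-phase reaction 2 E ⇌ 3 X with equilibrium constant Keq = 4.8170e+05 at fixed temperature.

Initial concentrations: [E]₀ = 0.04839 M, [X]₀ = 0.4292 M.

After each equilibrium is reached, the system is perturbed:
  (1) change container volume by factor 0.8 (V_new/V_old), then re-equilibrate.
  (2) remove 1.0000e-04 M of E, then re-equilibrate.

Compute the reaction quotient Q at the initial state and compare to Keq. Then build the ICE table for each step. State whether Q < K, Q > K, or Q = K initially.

Q₀ = 33.77; Q < K (proceeds forward)

Q₀ = 33.77 vs Keq = 4.8170e+05 ⇒ Q<K, forward
Step 1:
                  E         X
  init      0.04839    0.4292
  Δ        -0.04788   0.07182
  eq      5.1097e-04     0.501
  solve Keq expr → x = 0.02394; check Q = 4.8170e+05
Then change container volume by factor 0.8 (V_new/V_old).
Step 2:
                  E         X
  init    6.3871e-04    0.6263
  Δ       7.5196e-05 -1.1279e-04
  eq      7.1390e-04    0.6262
  solve Keq expr → x = -3.7598e-05; check Q = 4.8170e+05
Then remove 1.0000e-04 M of E.
Step 3:
                  E         X
  init    6.1390e-04    0.6262
  Δ       9.9744e-05 -1.4962e-04
  eq      7.1365e-04     0.626
  solve Keq expr → x = -4.9872e-05; check Q = 4.8170e+05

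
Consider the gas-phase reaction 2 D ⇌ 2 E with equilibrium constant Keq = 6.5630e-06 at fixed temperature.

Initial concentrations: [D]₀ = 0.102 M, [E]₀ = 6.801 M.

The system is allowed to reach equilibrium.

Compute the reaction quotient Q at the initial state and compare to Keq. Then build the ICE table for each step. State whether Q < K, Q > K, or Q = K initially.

Q₀ = 4446 vs Keq = 6.5630e-06 ⇒ Q>K, reverse
Step 1:
                    D           E
  I             0.102       6.801
  C             6.783      -6.783
  E             6.885     0.01764
  solve Keq expr → x = -3.392; check Q = 6.5630e-06

Q₀ = 4446; Q > K (proceeds reverse)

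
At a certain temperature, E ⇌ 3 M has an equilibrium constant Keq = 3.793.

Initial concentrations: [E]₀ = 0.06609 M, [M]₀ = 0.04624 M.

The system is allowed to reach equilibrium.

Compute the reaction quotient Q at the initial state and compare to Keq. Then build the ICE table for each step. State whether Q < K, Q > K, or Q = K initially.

Q₀ = 0.001496; Q < K (proceeds forward)

Q₀ = 0.001496 vs Keq = 3.793 ⇒ Q<K, forward
Step 1:
                    E           M
  init        0.06609     0.04624
  Δ           -0.0627      0.1881
  eq         0.003392      0.2343
  solve Keq expr → x = 0.0627; check Q = 3.793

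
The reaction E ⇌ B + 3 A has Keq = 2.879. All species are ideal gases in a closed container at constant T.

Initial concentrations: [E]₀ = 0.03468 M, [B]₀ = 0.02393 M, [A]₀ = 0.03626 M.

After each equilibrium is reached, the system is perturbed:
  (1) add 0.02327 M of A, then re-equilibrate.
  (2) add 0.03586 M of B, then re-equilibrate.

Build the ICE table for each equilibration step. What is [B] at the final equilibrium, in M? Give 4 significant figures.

Q₀ = 3.2896e-05 vs Keq = 2.879 ⇒ Q<K, forward
Step 1:
                  E         B         A
  Initial   0.03468   0.02393   0.03626
  Change   -0.03462   0.03462    0.1039
  Equil   5.5966e-05   0.05855    0.1401
  solve Keq expr → x = 0.03462; check Q = 2.879
Then add 0.02327 M of A.
Step 2:
                  E         B         A
  Initial 5.5966e-05   0.05855    0.1634
  Change  3.2559e-05 -3.2559e-05 -9.7676e-05
  Equil   8.8525e-05   0.05852    0.1633
  solve Keq expr → x = -3.2559e-05; check Q = 2.879
Then add 0.03586 M of B.
Step 3:
                  E         B         A
  Initial 8.8525e-05   0.09438    0.1633
  Change  5.3742e-05 -5.3742e-05 -1.6123e-04
  Equil   1.4227e-04   0.09433    0.1631
  solve Keq expr → x = -5.3742e-05; check Q = 2.879

[B]_eq = 0.09433 M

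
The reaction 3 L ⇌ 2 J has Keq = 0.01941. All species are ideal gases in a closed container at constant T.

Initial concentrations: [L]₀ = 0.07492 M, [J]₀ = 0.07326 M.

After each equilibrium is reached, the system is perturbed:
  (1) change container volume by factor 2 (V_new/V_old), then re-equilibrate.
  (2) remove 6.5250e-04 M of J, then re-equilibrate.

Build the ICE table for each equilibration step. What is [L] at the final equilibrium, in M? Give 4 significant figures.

[L]_eq = 0.08614 M

Q₀ = 12.76 vs Keq = 0.01941 ⇒ Q>K, reverse
Step 1:
                    L           J
  Initial     0.07492     0.07326
  Change      0.09522    -0.06348
  Equil        0.1701    0.009778
  solve Keq expr → x = -0.03174; check Q = 0.01941
Then change container volume by factor 2 (V_new/V_old).
Step 2:
                    L           J
  Initial     0.08507    0.004889
  Change     0.001967   -0.001311
  Equil       0.08704    0.003578
  solve Keq expr → x = -6.5566e-04; check Q = 0.01941
Then remove 6.5250e-04 M of J.
Step 3:
                    L           J
  Initial     0.08704    0.002925
  Change  -8.9609e-04  5.9739e-04
  Equil       0.08614    0.003522
  solve Keq expr → x = 2.9870e-04; check Q = 0.01941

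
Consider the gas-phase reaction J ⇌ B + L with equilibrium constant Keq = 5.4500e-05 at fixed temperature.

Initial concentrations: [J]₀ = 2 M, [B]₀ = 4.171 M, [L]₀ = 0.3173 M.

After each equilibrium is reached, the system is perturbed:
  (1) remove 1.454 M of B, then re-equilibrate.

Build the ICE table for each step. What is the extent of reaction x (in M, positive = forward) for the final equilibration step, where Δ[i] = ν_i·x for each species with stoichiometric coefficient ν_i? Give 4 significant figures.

Q₀ = 0.6617 vs Keq = 5.4500e-05 ⇒ Q>K, reverse
Step 1:
                    J           B           L
  init              2       4.171      0.3173
  Δ            0.3173     -0.3173     -0.3173
  eq            2.317       3.854  3.2771e-05
  solve Keq expr → x = -0.3173; check Q = 5.4500e-05
Then remove 1.454 M of B.
Step 2:
                    J           B           L
  init          2.317         2.4  3.2771e-05
  Δ       -1.9855e-05  1.9855e-05  1.9855e-05
  eq            2.317         2.4  5.2626e-05
  solve Keq expr → x = 1.9855e-05; check Q = 5.4500e-05

x = 1.9855e-05 M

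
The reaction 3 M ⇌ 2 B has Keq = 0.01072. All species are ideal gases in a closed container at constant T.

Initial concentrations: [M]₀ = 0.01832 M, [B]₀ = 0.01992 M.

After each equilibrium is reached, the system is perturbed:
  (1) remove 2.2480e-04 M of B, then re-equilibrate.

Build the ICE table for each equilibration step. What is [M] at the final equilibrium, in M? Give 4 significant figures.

Q₀ = 64.54 vs Keq = 0.01072 ⇒ Q>K, reverse
Step 1:
                    M           B
  I           0.01832     0.01992
  C           0.02832    -0.01888
  E           0.04664    0.001043
  solve Keq expr → x = -0.009439; check Q = 0.01072
Then remove 2.2480e-04 M of B.
Step 2:
                    M           B
  I           0.04664  8.1794e-04
  C       -3.2108e-04  2.1405e-04
  E           0.04631    0.001032
  solve Keq expr → x = 1.0703e-04; check Q = 0.01072

[M]_eq = 0.04631 M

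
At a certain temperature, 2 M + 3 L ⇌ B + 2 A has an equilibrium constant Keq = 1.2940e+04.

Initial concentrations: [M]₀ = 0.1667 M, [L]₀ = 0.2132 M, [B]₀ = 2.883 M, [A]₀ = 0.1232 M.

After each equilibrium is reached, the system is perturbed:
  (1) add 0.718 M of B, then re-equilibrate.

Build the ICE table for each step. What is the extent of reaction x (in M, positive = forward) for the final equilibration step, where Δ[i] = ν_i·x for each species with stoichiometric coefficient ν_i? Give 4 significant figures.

x = -0.001462 M

Q₀ = 162.5 vs Keq = 1.2940e+04 ⇒ Q<K, forward
Step 1:
                  M         L         B         A
  init       0.1667    0.2132     2.883    0.1232
  Δ        -0.07458   -0.1119   0.03729   0.07458
  eq        0.09212    0.1013      2.92    0.1978
  solve Keq expr → x = 0.03729; check Q = 1.2940e+04
Then add 0.718 M of B.
Step 2:
                  M         L         B         A
  init      0.09212    0.1013     3.638    0.1978
  Δ        0.002924  0.004386 -0.001462 -0.002924
  eq        0.09504    0.1057     3.637    0.1949
  solve Keq expr → x = -0.001462; check Q = 1.2940e+04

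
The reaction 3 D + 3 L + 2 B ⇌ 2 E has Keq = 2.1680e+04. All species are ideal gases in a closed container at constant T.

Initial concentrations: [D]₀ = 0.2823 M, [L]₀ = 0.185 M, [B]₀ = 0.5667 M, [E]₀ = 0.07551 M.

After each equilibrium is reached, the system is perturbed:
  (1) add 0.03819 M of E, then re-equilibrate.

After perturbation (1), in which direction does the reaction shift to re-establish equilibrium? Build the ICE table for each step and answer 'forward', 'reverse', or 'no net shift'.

Q₀ = 124.6 vs Keq = 2.1680e+04 ⇒ Q<K, forward
Step 1:
                   D          L          B          E
  I           0.2823      0.185     0.5667    0.07551
  C         -0.09996   -0.09996   -0.06664    0.06664
  E           0.1823    0.08504     0.5001     0.1422
  solve Keq expr → x = 0.03332; check Q = 2.1680e+04
Then add 0.03819 M of E.
Step 2:
                   D          L          B          E
  I           0.1823    0.08504     0.5001     0.1803
  C         0.007933   0.007933   0.005289  -0.005289
  E           0.1903    0.09297     0.5053     0.1751
  solve Keq expr → x = -0.002644; check Q = 2.1680e+04

Direction: reverse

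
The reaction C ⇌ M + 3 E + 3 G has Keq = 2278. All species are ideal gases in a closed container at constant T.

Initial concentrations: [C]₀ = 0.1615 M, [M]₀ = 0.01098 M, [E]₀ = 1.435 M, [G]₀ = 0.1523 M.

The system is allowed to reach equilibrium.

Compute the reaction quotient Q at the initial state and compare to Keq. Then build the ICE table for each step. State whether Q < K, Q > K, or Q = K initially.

Q₀ = 7.0972e-04; Q < K (proceeds forward)

Q₀ = 7.0972e-04 vs Keq = 2278 ⇒ Q<K, forward
Step 1:
                    C           M           E           G
  I            0.1615     0.01098       1.435      0.1523
  C           -0.1614      0.1614      0.4841      0.4841
  E        1.3781e-04      0.1723       1.919      0.6364
  solve Keq expr → x = 0.1614; check Q = 2278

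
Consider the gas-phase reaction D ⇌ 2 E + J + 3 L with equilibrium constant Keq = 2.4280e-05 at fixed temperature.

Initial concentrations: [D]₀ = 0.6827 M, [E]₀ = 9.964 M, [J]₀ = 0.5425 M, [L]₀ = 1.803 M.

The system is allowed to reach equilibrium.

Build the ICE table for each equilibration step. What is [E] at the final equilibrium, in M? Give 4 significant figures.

[E]_eq = 8.879 M

Q₀ = 462.4 vs Keq = 2.4280e-05 ⇒ Q>K, reverse
Step 1:
                   D          E          J          L
  init        0.6827      9.964     0.5425      1.803
  Δ           0.5424     -1.085    -0.5424     -1.627
  eq           1.225      8.879 6.9552e-05     0.1757
  solve Keq expr → x = -0.5424; check Q = 2.4280e-05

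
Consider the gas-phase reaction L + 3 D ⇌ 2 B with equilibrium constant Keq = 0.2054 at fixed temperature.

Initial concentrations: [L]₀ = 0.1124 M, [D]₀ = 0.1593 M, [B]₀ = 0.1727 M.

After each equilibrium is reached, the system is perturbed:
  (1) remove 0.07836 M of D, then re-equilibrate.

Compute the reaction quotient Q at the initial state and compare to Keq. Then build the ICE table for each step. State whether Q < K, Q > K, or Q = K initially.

Q₀ = 65.64 vs Keq = 0.2054 ⇒ Q>K, reverse
Step 1:
                    L           D           B
  Initial      0.1124      0.1593      0.1727
  Change      0.06593      0.1978     -0.1319
  Equil        0.1783      0.3571     0.04084
  solve Keq expr → x = -0.06593; check Q = 0.2054
Then remove 0.07836 M of D.
Step 2:
                    L           D           B
  Initial      0.1783      0.2787     0.04084
  Change      0.00498     0.01494   -0.009959
  Equil        0.1833      0.2937     0.03088
  solve Keq expr → x = -0.00498; check Q = 0.2054

Q₀ = 65.64; Q > K (proceeds reverse)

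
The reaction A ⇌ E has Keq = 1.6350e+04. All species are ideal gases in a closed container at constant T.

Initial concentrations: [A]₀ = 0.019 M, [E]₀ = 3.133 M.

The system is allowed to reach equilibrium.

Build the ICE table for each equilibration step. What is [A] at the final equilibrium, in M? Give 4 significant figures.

[A]_eq = 1.9277e-04 M

Q₀ = 164.9 vs Keq = 1.6350e+04 ⇒ Q<K, forward
Step 1:
                   A          E
  init         0.019      3.133
  Δ         -0.01881    0.01881
  eq      1.9277e-04      3.152
  solve Keq expr → x = 0.01881; check Q = 1.6350e+04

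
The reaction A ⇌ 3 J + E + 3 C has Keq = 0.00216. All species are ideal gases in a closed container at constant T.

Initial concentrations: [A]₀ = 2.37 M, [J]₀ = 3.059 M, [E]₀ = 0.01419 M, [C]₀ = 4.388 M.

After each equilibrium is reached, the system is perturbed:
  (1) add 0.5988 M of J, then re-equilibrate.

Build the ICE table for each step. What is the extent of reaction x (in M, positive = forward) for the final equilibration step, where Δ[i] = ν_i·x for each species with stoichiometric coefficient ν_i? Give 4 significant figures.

x = -9.5844e-07 M

Q₀ = 14.48 vs Keq = 0.00216 ⇒ Q>K, reverse
Step 1:
                  A         J         E         C
  Initial      2.37     3.059   0.01419     4.388
  Change    0.01419  -0.04256  -0.01419  -0.04256
  Equil       2.384     3.016 2.2867e-06     4.345
  solve Keq expr → x = -0.01419; check Q = 0.00216
Then add 0.5988 M of J.
Step 2:
                  A         J         E         C
  Initial     2.384     3.615 2.2867e-06     4.345
  Change  9.5844e-07 -2.8753e-06 -9.5844e-07 -2.8753e-06
  Equil       2.384     3.615 1.3283e-06     4.345
  solve Keq expr → x = -9.5844e-07; check Q = 0.00216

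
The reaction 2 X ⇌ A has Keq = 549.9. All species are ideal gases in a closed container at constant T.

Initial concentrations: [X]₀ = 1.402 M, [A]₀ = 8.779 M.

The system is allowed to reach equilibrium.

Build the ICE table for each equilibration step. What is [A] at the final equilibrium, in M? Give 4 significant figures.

Q₀ = 4.466 vs Keq = 549.9 ⇒ Q<K, forward
Step 1:
                  X         A
  Initial     1.402     8.779
  Change     -1.271    0.6356
  Equil      0.1308     9.415
  solve Keq expr → x = 0.6356; check Q = 549.9

[A]_eq = 9.415 M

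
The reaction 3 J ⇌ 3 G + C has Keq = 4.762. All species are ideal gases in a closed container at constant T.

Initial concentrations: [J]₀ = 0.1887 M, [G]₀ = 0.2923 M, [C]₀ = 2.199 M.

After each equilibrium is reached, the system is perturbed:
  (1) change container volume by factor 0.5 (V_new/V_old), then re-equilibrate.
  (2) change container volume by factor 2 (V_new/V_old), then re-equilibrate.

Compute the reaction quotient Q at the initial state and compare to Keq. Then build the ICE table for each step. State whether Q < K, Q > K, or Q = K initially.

Q₀ = 8.173; Q > K (proceeds reverse)

Q₀ = 8.173 vs Keq = 4.762 ⇒ Q>K, reverse
Step 1:
                  J         G         C
  I          0.1887    0.2923     2.199
  C         0.02087  -0.02087 -0.006958
  E          0.2096    0.2714     2.192
  solve Keq expr → x = -0.006958; check Q = 4.762
Then change container volume by factor 0.5 (V_new/V_old).
Step 2:
                  J         G         C
  I          0.4191    0.5429     4.384
  C         0.05489  -0.05489   -0.0183
  E           0.474     0.488     4.366
  solve Keq expr → x = -0.0183; check Q = 4.762
Then change container volume by factor 2 (V_new/V_old).
Step 3:
                  J         G         C
  I           0.237     0.244     2.183
  C        -0.02744   0.02744  0.009148
  E          0.2096    0.2714     2.192
  solve Keq expr → x = 0.009148; check Q = 4.762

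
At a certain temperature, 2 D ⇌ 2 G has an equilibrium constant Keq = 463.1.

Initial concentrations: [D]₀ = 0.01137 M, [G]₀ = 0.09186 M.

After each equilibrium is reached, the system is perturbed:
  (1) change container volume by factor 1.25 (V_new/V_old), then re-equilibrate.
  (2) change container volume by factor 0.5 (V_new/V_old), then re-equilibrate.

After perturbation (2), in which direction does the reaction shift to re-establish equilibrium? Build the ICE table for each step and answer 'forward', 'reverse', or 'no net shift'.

Q₀ = 65.27 vs Keq = 463.1 ⇒ Q<K, forward
Step 1:
                    D           G
  Initial     0.01137     0.09186
  Change    -0.006786    0.006786
  Equil      0.004584     0.09865
  solve Keq expr → x = 0.003393; check Q = 463.1
Then change container volume by factor 1.25 (V_new/V_old).
Step 2:
                    D           G
  Initial    0.003667     0.07892
  Change            0           0
  Equil      0.003667     0.07892
  solve Keq expr → x = 0; check Q = 463.1
Then change container volume by factor 0.5 (V_new/V_old).
Step 3:
                    D           G
  Initial    0.007334      0.1578
  Change            0           0
  Equil      0.007334      0.1578
  solve Keq expr → x = 0; check Q = 463.1

Direction: no net shift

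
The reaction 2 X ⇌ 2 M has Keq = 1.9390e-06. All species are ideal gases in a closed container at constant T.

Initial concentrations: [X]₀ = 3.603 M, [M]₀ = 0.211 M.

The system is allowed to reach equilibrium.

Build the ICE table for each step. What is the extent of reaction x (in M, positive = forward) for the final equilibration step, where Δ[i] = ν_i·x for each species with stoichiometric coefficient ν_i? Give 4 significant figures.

x = -0.1028 M

Q₀ = 0.00343 vs Keq = 1.9390e-06 ⇒ Q>K, reverse
Step 1:
                    X           M
  init          3.603       0.211
  Δ            0.2057     -0.2057
  eq            3.809    0.005304
  solve Keq expr → x = -0.1028; check Q = 1.9390e-06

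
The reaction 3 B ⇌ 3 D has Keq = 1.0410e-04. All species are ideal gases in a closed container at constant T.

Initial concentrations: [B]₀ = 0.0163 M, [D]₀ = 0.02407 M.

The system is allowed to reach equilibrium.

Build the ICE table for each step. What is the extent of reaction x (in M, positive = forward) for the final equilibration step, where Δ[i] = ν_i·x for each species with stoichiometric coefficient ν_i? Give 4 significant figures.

Q₀ = 3.22 vs Keq = 1.0410e-04 ⇒ Q>K, reverse
Step 1:
                    B           D
  init         0.0163     0.02407
  Δ           0.02226    -0.02226
  eq          0.03856    0.001814
  solve Keq expr → x = -0.007419; check Q = 1.0410e-04

x = -0.007419 M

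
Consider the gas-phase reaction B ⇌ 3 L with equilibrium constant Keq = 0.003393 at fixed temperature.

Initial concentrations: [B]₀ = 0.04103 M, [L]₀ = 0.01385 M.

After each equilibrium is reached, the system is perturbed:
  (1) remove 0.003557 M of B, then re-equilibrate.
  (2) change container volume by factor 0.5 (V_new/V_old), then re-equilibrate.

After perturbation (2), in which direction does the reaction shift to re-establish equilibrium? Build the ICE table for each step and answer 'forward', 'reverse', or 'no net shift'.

Direction: reverse

Q₀ = 6.4751e-05 vs Keq = 0.003393 ⇒ Q<K, forward
Step 1:
                    B           L
  init        0.04103     0.01385
  Δ          -0.01096     0.03288
  eq          0.03007     0.04673
  solve Keq expr → x = 0.01096; check Q = 0.003393
Then remove 0.003557 M of B.
Step 2:
                    B           L
  init        0.02651     0.04673
  Δ        5.3947e-04   -0.001618
  eq          0.02705     0.04511
  solve Keq expr → x = -5.3947e-04; check Q = 0.003393
Then change container volume by factor 0.5 (V_new/V_old).
Step 3:
                    B           L
  init        0.05411     0.09022
  Δ           0.01002    -0.03007
  eq          0.06413     0.06015
  solve Keq expr → x = -0.01002; check Q = 0.003393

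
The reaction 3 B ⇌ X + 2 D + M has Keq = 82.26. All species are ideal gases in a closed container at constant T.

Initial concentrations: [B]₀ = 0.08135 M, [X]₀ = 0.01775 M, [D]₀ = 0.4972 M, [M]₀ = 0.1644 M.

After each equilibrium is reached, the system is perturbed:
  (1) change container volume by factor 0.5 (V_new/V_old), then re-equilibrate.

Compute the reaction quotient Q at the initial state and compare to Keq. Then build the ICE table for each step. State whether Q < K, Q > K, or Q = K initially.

Q₀ = 1.34; Q < K (proceeds forward)

Q₀ = 1.34 vs Keq = 82.26 ⇒ Q<K, forward
Step 1:
                   B          X          D          M
  I          0.08135    0.01775     0.4972     0.1644
  C         -0.05321    0.01774    0.03547    0.01774
  E          0.02814    0.03549     0.5327     0.1821
  solve Keq expr → x = 0.01774; check Q = 82.26
Then change container volume by factor 0.5 (V_new/V_old).
Step 2:
                   B          X          D          M
  I          0.05629    0.07097      1.065     0.3643
  C          0.01257  -0.004192  -0.008383  -0.004192
  E          0.06886    0.06678      1.057     0.3601
  solve Keq expr → x = -0.004192; check Q = 82.26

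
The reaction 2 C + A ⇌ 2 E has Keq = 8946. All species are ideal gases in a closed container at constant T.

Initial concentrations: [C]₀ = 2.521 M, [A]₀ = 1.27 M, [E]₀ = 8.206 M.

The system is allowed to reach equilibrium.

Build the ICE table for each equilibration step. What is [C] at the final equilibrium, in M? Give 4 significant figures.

Q₀ = 8.343 vs Keq = 8946 ⇒ Q<K, forward
Step 1:
                    C           A           E
  init          2.521        1.27       8.206
  Δ            -2.237      -1.119       2.237
  eq           0.2838      0.1514       10.44
  solve Keq expr → x = 1.119; check Q = 8946

[C]_eq = 0.2838 M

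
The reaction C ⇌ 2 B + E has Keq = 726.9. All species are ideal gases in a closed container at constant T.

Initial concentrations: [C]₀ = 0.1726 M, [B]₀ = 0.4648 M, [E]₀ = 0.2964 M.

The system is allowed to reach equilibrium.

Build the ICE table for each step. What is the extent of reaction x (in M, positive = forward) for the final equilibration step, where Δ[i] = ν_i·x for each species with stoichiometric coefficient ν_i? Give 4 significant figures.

x = 0.1722 M

Q₀ = 0.371 vs Keq = 726.9 ⇒ Q<K, forward
Step 1:
                    C           B           E
  I            0.1726      0.4648      0.2964
  C           -0.1722      0.3444      0.1722
  E        4.2206e-04      0.8092      0.4686
  solve Keq expr → x = 0.1722; check Q = 726.9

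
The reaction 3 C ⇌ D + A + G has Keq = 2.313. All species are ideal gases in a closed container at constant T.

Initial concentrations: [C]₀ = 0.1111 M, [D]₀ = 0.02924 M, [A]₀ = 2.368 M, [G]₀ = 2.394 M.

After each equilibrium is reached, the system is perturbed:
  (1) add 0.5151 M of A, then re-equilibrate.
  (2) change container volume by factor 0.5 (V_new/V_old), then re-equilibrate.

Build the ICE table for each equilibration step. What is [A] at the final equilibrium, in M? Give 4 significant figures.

Q₀ = 120.9 vs Keq = 2.313 ⇒ Q>K, reverse
Step 1:
                    C           D           A           G
  Initial      0.1111     0.02924       2.368       2.394
  Change      0.07911    -0.02637    -0.02637    -0.02637
  Equil        0.1902    0.002871       2.342       2.368
  solve Keq expr → x = -0.02637; check Q = 2.313
Then add 0.5151 M of A.
Step 2:
                    C           D           A           G
  Initial      0.1902    0.002871       2.857       2.368
  Change     0.001394 -4.6468e-04 -4.6468e-04 -4.6468e-04
  Equil        0.1916    0.002406       2.856       2.367
  solve Keq expr → x = -4.6468e-04; check Q = 2.313
Then change container volume by factor 0.5 (V_new/V_old).
Step 3:
                    C           D           A           G
  Initial      0.3832    0.004813       5.713       4.734
  Change            0           0           0           0
  Equil        0.3832    0.004813       5.713       4.734
  solve Keq expr → x = 0; check Q = 2.313

[A]_eq = 5.713 M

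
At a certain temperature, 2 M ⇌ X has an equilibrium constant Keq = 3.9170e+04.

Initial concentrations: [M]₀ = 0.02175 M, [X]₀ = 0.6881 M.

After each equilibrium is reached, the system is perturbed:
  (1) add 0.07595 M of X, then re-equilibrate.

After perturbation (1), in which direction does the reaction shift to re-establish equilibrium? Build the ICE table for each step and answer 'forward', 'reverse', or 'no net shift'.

Direction: reverse

Q₀ = 1455 vs Keq = 3.9170e+04 ⇒ Q<K, forward
Step 1:
                  M         X
  I         0.02175    0.6881
  C        -0.01753  0.008766
  E        0.004218    0.6969
  solve Keq expr → x = 0.008766; check Q = 3.9170e+04
Then add 0.07595 M of X.
Step 2:
                  M         X
  I        0.004218    0.7728
  C       2.2359e-04 -1.1179e-04
  E        0.004442    0.7727
  solve Keq expr → x = -1.1179e-04; check Q = 3.9170e+04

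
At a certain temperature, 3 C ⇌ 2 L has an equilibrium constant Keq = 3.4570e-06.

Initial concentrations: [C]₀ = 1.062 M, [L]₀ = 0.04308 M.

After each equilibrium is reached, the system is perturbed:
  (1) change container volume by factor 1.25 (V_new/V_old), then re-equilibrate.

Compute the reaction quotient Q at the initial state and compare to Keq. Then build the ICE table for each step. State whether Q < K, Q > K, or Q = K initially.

Q₀ = 0.001549; Q > K (proceeds reverse)

Q₀ = 0.001549 vs Keq = 3.4570e-06 ⇒ Q>K, reverse
Step 1:
                  C         L
  I           1.062   0.04308
  C          0.0613  -0.04087
  E           1.123  0.002214
  solve Keq expr → x = -0.02043; check Q = 3.4570e-06
Then change container volume by factor 1.25 (V_new/V_old).
Step 2:
                  C         L
  I          0.8986  0.001771
  C       2.7932e-04 -1.8622e-04
  E          0.8989  0.001585
  solve Keq expr → x = -9.3108e-05; check Q = 3.4570e-06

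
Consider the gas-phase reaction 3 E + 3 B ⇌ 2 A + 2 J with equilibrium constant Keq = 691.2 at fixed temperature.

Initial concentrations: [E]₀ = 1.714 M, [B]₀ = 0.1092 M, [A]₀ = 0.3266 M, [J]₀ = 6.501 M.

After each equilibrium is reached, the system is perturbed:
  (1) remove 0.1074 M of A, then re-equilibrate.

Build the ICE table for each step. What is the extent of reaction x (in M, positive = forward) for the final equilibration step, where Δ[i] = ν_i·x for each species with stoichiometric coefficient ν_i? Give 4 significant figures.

Q₀ = 687.5 vs Keq = 691.2 ⇒ Q<K, forward
Step 1:
                   E          B          A          J
  Initial      1.714     0.1092     0.3266      6.501
  Change  -1.5873e-04 -1.5873e-04 1.0582e-04 1.0582e-04
  Equil        1.714      0.109     0.3267      6.501
  solve Keq expr → x = 5.2910e-05; check Q = 691.2
Then remove 0.1074 M of A.
Step 2:
                   E          B          A          J
  Initial      1.714      0.109     0.2193      6.501
  Change    -0.02077   -0.02077    0.01385    0.01385
  Equil        1.693    0.08827     0.2332      6.515
  solve Keq expr → x = 0.006923; check Q = 691.2

x = 0.006923 M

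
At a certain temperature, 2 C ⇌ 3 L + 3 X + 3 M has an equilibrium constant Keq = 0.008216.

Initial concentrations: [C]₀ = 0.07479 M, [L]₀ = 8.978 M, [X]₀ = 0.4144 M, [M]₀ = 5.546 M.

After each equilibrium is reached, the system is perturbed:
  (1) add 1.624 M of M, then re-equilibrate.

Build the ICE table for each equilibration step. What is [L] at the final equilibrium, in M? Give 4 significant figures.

[L]_eq = 8.565 M

Q₀ = 1.5705e+06 vs Keq = 0.008216 ⇒ Q>K, reverse
Step 1:
                    C           L           X           M
  I           0.07479       8.978      0.4144       5.546
  C            0.2747     -0.4121     -0.4121     -0.4121
  E            0.3495       8.566    0.002277       5.134
  solve Keq expr → x = -0.1374; check Q = 0.008216
Then add 1.624 M of M.
Step 2:
                    C           L           X           M
  I            0.3495       8.566    0.002277       6.758
  C        3.6380e-04 -5.4570e-04 -5.4570e-04 -5.4570e-04
  E            0.3499       8.565    0.001731       6.757
  solve Keq expr → x = -1.8190e-04; check Q = 0.008216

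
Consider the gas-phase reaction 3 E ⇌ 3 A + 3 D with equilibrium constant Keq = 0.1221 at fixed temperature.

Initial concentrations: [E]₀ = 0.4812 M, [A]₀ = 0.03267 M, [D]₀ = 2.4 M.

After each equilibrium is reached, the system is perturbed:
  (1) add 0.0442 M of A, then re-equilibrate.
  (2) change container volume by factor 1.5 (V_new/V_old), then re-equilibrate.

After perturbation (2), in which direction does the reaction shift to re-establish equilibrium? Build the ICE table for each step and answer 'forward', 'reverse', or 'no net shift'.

Direction: forward

Q₀ = 0.004326 vs Keq = 0.1221 ⇒ Q<K, forward
Step 1:
                  E         A         D
  I          0.4812   0.03267       2.4
  C        -0.05375   0.05375   0.05375
  E          0.4274   0.08642     2.454
  solve Keq expr → x = 0.01792; check Q = 0.1221
Then add 0.0442 M of A.
Step 2:
                  E         A         D
  I          0.4274    0.1306     2.454
  C         0.03562  -0.03562  -0.03562
  E          0.4631     0.095     2.418
  solve Keq expr → x = -0.01187; check Q = 0.1221
Then change container volume by factor 1.5 (V_new/V_old).
Step 3:
                  E         A         D
  I          0.3087   0.06334     1.612
  C        -0.02326   0.02326   0.02326
  E          0.2855    0.0866     1.635
  solve Keq expr → x = 0.007753; check Q = 0.1221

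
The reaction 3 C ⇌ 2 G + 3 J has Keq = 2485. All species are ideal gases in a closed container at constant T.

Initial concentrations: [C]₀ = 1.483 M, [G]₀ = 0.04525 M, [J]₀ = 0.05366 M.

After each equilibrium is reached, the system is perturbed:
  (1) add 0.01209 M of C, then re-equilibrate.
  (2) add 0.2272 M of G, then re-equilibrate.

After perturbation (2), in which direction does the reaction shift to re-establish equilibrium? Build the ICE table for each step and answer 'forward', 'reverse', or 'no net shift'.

Direction: reverse

Q₀ = 9.6999e-08 vs Keq = 2485 ⇒ Q<K, forward
Step 1:
                   C          G          J
  I            1.483    0.04525    0.05366
  C            -1.38     0.9198       1.38
  E           0.1033      0.965      1.433
  solve Keq expr → x = 0.4599; check Q = 2485
Then add 0.01209 M of C.
Step 2:
                   C          G          J
  I           0.1154      0.965      1.433
  C         -0.01079   0.007197    0.01079
  E           0.1046     0.9722      1.444
  solve Keq expr → x = 0.003598; check Q = 2485
Then add 0.2272 M of G.
Step 3:
                   C          G          J
  I           0.1046      1.199      1.444
  C          0.01395  -0.009297   -0.01395
  E           0.1186       1.19       1.43
  solve Keq expr → x = -0.004649; check Q = 2485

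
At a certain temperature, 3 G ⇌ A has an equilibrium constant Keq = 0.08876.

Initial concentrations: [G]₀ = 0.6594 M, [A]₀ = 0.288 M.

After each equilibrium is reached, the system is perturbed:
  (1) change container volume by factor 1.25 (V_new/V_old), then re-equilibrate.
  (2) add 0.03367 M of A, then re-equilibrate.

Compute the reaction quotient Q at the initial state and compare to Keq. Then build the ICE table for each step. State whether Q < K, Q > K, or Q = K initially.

Q₀ = 1.004 vs Keq = 0.08876 ⇒ Q>K, reverse
Step 1:
                    G           A
  init         0.6594       0.288
  Δ            0.4751     -0.1584
  eq            1.135      0.1296
  solve Keq expr → x = -0.1584; check Q = 0.08876
Then change container volume by factor 1.25 (V_new/V_old).
Step 2:
                    G           A
  init         0.9076      0.1037
  Δ           0.06562    -0.02187
  eq           0.9732     0.08182
  solve Keq expr → x = -0.02187; check Q = 0.08876
Then add 0.03367 M of A.
Step 3:
                    G           A
  init         0.9732      0.1155
  Δ           0.05608    -0.01869
  eq            1.029      0.0968
  solve Keq expr → x = -0.01869; check Q = 0.08876

Q₀ = 1.004; Q > K (proceeds reverse)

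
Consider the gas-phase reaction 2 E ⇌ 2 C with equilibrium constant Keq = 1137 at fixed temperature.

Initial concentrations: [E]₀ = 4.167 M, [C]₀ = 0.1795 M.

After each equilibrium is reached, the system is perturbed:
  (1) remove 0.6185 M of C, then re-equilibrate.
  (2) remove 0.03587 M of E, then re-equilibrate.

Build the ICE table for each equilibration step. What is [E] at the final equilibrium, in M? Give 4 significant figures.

Q₀ = 0.001856 vs Keq = 1137 ⇒ Q<K, forward
Step 1:
                    E           C
  I             4.167      0.1795
  C            -4.042       4.042
  E            0.1252       4.221
  solve Keq expr → x = 2.021; check Q = 1137
Then remove 0.6185 M of C.
Step 2:
                    E           C
  I            0.1252       3.603
  C          -0.01781     0.01781
  E            0.1074       3.621
  solve Keq expr → x = 0.008907; check Q = 1137
Then remove 0.03587 M of E.
Step 3:
                    E           C
  I           0.07151       3.621
  C           0.03484    -0.03484
  E            0.1063       3.586
  solve Keq expr → x = -0.01742; check Q = 1137

[E]_eq = 0.1063 M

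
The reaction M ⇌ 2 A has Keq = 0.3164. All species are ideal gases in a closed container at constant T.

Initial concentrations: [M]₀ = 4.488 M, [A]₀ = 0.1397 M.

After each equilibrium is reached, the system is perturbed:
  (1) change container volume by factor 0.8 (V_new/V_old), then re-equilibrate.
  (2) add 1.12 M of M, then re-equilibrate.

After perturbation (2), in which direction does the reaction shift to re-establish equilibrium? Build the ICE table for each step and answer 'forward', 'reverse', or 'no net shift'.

Q₀ = 0.004349 vs Keq = 0.3164 ⇒ Q<K, forward
Step 1:
                   M          A
  I            4.488     0.1397
  C          -0.4923     0.9847
  E            3.996      1.124
  solve Keq expr → x = 0.4923; check Q = 0.3164
Then change container volume by factor 0.8 (V_new/V_old).
Step 2:
                   M          A
  I            4.995      1.405
  C          0.06981    -0.1396
  E            5.064      1.266
  solve Keq expr → x = -0.06981; check Q = 0.3164
Then add 1.12 M of M.
Step 3:
                   M          A
  I            6.184      1.266
  C         -0.06293     0.1259
  E            6.121      1.392
  solve Keq expr → x = 0.06293; check Q = 0.3164

Direction: forward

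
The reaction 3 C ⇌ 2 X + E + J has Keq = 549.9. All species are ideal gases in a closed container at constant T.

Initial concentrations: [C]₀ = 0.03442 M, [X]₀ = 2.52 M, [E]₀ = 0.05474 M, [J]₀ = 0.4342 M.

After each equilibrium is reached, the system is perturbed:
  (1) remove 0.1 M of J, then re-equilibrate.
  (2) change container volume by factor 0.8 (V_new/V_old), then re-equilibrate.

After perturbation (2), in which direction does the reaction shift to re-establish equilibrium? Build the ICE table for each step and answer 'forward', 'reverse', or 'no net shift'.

Q₀ = 3701 vs Keq = 549.9 ⇒ Q>K, reverse
Step 1:
                  C         X         E         J
  init      0.03442      2.52   0.05474    0.4342
  Δ         0.02621  -0.01747 -0.008737 -0.008737
  eq        0.06063     2.503     0.046    0.4255
  solve Keq expr → x = -0.008737; check Q = 549.9
Then remove 0.1 M of J.
Step 2:
                  C         X         E         J
  init      0.06063     2.503     0.046    0.3255
  Δ        -0.00446  0.002973  0.001487  0.001487
  eq        0.05617     2.505   0.04749    0.3269
  solve Keq expr → x = 0.001487; check Q = 549.9
Then change container volume by factor 0.8 (V_new/V_old).
Step 3:
                  C         X         E         J
  init      0.07022     3.132   0.05936    0.4087
  Δ        0.004619 -0.003079  -0.00154  -0.00154
  eq        0.07483     3.129   0.05782    0.4071
  solve Keq expr → x = -0.00154; check Q = 549.9

Direction: reverse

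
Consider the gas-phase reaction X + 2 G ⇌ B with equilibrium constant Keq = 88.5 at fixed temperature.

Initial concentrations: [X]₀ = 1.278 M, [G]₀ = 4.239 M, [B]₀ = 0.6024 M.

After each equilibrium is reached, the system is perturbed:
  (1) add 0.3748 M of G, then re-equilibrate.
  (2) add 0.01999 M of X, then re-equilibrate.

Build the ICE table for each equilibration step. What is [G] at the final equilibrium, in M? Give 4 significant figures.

Q₀ = 0.02623 vs Keq = 88.5 ⇒ Q<K, forward
Step 1:
                  X         G         B
  Initial     1.278     4.239    0.6024
  Change     -1.271    -2.541     1.271
  Equil    0.007343     1.698     1.873
  solve Keq expr → x = 1.271; check Q = 88.5
Then add 0.3748 M of G.
Step 2:
                  X         G         B
  Initial  0.007343     2.072     1.873
  Change  -0.002387 -0.004774  0.002387
  Equil    0.004957     2.068     1.875
  solve Keq expr → x = 0.002387; check Q = 88.5
Then add 0.01999 M of X.
Step 3:
                  X         G         B
  Initial   0.02495     2.068     1.875
  Change   -0.01974  -0.03948   0.01974
  Equil    0.005206     2.028     1.895
  solve Keq expr → x = 0.01974; check Q = 88.5

[G]_eq = 2.028 M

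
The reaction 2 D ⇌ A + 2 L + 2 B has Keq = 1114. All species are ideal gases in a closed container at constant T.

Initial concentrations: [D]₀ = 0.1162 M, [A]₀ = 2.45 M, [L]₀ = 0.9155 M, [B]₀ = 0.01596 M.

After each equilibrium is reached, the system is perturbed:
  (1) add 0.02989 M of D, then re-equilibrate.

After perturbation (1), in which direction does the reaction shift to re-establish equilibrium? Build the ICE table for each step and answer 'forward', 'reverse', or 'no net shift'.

Q₀ = 0.03874 vs Keq = 1114 ⇒ Q<K, forward
Step 1:
                   D          A          L          B
  init        0.1162       2.45     0.9155    0.01596
  Δ          -0.1101    0.05504     0.1101     0.1101
  eq        0.006129      2.505      1.026      0.126
  solve Keq expr → x = 0.05504; check Q = 1114
Then add 0.02989 M of D.
Step 2:
                   D          A          L          B
  init       0.03602      2.505      1.026      0.126
  Δ         -0.02829    0.01414    0.02829    0.02829
  eq        0.007734      2.519      1.054     0.1543
  solve Keq expr → x = 0.01414; check Q = 1114

Direction: forward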